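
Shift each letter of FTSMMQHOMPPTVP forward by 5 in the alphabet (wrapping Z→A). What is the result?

KYXRRVMTRUUYAU

F(5): 5+5=10 → K
T(19): 19+5=24 → Y
S(18): 18+5=23 → X
M(12): 12+5=17 → R
M(12): 12+5=17 → R
Q(16): 16+5=21 → V
H(7): 7+5=12 → M
O(14): 14+5=19 → T
M(12): 12+5=17 → R
P(15): 15+5=20 → U
P(15): 15+5=20 → U
T(19): 19+5=24 → Y
V(21): 21+5=26≡0 → A
P(15): 15+5=20 → U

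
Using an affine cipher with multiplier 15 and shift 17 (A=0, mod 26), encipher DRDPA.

KMKIR

D(3): 15·3+17=62≡10 → K
R(17): 15·17+17=272≡12 → M
D(3): 15·3+17=62≡10 → K
P(15): 15·15+17=242≡8 → I
A(0): 15·0+17=17 → R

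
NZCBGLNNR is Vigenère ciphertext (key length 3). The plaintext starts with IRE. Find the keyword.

Subtract each crib letter from the matching ciphertext letter (mod 26):
N(13)−I(8)=5 → F
Z(25)−R(17)=8 → I
C(2)−E(4)=-2≡24 → Y

FIY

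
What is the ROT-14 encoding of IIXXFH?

WWLLTV

I(8): 8+14=22 → W
I(8): 8+14=22 → W
X(23): 23+14=37≡11 → L
X(23): 23+14=37≡11 → L
F(5): 5+14=19 → T
H(7): 7+14=21 → V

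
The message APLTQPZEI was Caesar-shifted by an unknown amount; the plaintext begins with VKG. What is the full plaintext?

From the crib: A(0)−V(21)=-21≡5, so the shift is 5.
Subtract 5 from each ciphertext letter:
A(0): 0−5=-5≡21 → V
P(15): 15−5=10 → K
L(11): 11−5=6 → G
T(19): 19−5=14 → O
Q(16): 16−5=11 → L
P(15): 15−5=10 → K
Z(25): 25−5=20 → U
E(4): 4−5=-1≡25 → Z
I(8): 8−5=3 → D

VKGOLKUZD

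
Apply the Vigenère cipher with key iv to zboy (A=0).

hwwt

Repeat the key across the message: iviv
z(25)+i(8): 33≡7 → h
b(1)+v(21): 22 → w
o(14)+i(8): 22 → w
y(24)+v(21): 45≡19 → t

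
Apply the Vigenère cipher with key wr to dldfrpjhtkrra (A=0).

Repeat the key across the message: wrwrwrwrwrwrw
d(3)+w(22): 25 → z
l(11)+r(17): 28≡2 → c
d(3)+w(22): 25 → z
f(5)+r(17): 22 → w
r(17)+w(22): 39≡13 → n
p(15)+r(17): 32≡6 → g
j(9)+w(22): 31≡5 → f
h(7)+r(17): 24 → y
t(19)+w(22): 41≡15 → p
k(10)+r(17): 27≡1 → b
r(17)+w(22): 39≡13 → n
r(17)+r(17): 34≡8 → i
a(0)+w(22): 22 → w

zczwngfypbniw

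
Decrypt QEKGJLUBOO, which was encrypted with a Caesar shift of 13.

DRXTWYHOBB

Q(16): 16−13=3 → D
E(4): 4−13=-9≡17 → R
K(10): 10−13=-3≡23 → X
G(6): 6−13=-7≡19 → T
J(9): 9−13=-4≡22 → W
L(11): 11−13=-2≡24 → Y
U(20): 20−13=7 → H
B(1): 1−13=-12≡14 → O
O(14): 14−13=1 → B
O(14): 14−13=1 → B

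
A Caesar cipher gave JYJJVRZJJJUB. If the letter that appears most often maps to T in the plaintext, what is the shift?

16

The most frequent ciphertext letter is J (appears 6 times).
J is position 9; T is position 19.
Shift = -10≡16.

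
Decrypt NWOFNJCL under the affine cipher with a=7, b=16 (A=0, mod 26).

HMWRHZYD

The inverse of 7 mod 26 is 15, since 7·15=105≡1. Apply D(y)=15·(y−16) mod 26:
N(13): 15·(13−16)=-45≡7 → H
W(22): 15·(22−16)=90≡12 → M
O(14): 15·(14−16)=-30≡22 → W
F(5): 15·(5−16)=-165≡17 → R
N(13): 15·(13−16)=-45≡7 → H
J(9): 15·(9−16)=-105≡25 → Z
C(2): 15·(2−16)=-210≡24 → Y
L(11): 15·(11−16)=-75≡3 → D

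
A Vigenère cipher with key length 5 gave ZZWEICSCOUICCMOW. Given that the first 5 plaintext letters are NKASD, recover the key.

Subtract each crib letter from the matching ciphertext letter (mod 26):
Z(25)−N(13)=12 → M
Z(25)−K(10)=15 → P
W(22)−A(0)=22 → W
E(4)−S(18)=-14≡12 → M
I(8)−D(3)=5 → F

MPWMF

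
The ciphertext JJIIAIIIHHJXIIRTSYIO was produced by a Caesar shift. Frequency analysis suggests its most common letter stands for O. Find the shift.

The most frequent ciphertext letter is I (appears 8 times).
I is position 8; O is position 14.
Shift = -6≡20.

20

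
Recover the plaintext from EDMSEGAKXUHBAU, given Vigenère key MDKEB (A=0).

SACODUXATTVYQQ

Repeat the key across the ciphertext: MDKEBMDKEBMDKE
E(4)−M(12): -8≡18 → S
D(3)−D(3): 0 → A
M(12)−K(10): 2 → C
S(18)−E(4): 14 → O
E(4)−B(1): 3 → D
G(6)−M(12): -6≡20 → U
A(0)−D(3): -3≡23 → X
K(10)−K(10): 0 → A
X(23)−E(4): 19 → T
U(20)−B(1): 19 → T
H(7)−M(12): -5≡21 → V
B(1)−D(3): -2≡24 → Y
A(0)−K(10): -10≡16 → Q
U(20)−E(4): 16 → Q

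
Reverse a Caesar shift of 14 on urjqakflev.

u(20): 20−14=6 → g
r(17): 17−14=3 → d
j(9): 9−14=-5≡21 → v
q(16): 16−14=2 → c
a(0): 0−14=-14≡12 → m
k(10): 10−14=-4≡22 → w
f(5): 5−14=-9≡17 → r
l(11): 11−14=-3≡23 → x
e(4): 4−14=-10≡16 → q
v(21): 21−14=7 → h

gdvcmwrxqh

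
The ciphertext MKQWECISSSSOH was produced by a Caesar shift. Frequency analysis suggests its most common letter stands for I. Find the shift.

10

The most frequent ciphertext letter is S (appears 4 times).
S is position 18; I is position 8.
Shift = 10.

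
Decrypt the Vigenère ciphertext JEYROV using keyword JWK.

AIOISL

Repeat the key across the ciphertext: JWKJWK
J(9)−J(9): 0 → A
E(4)−W(22): -18≡8 → I
Y(24)−K(10): 14 → O
R(17)−J(9): 8 → I
O(14)−W(22): -8≡18 → S
V(21)−K(10): 11 → L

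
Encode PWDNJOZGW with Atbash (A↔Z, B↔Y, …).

P(15) → K(10)
W(22) → D(3)
D(3) → W(22)
N(13) → M(12)
J(9) → Q(16)
O(14) → L(11)
Z(25) → A(0)
G(6) → T(19)
W(22) → D(3)

KDWMQLATD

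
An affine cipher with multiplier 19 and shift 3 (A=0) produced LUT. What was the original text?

KFU

The inverse of 19 mod 26 is 11, since 19·11=209≡1. Apply D(y)=11·(y−3) mod 26:
L(11): 11·(11−3)=88≡10 → K
U(20): 11·(20−3)=187≡5 → F
T(19): 11·(19−3)=176≡20 → U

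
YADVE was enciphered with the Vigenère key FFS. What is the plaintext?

TVLQZ

Repeat the key across the ciphertext: FFSFF
Y(24)−F(5): 19 → T
A(0)−F(5): -5≡21 → V
D(3)−S(18): -15≡11 → L
V(21)−F(5): 16 → Q
E(4)−F(5): -1≡25 → Z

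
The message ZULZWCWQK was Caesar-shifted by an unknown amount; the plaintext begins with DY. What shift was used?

From the crib: Z(25)−D(3)=22, so the shift is 22.

22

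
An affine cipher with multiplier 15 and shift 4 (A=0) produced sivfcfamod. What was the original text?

The inverse of 15 mod 26 is 7, since 15·7=105≡1. Apply D(y)=7·(y−4) mod 26:
s(18): 7·(18−4)=98≡20 → u
i(8): 7·(8−4)=28≡2 → c
v(21): 7·(21−4)=119≡15 → p
f(5): 7·(5−4)=7 → h
c(2): 7·(2−4)=-14≡12 → m
f(5): 7·(5−4)=7 → h
a(0): 7·(0−4)=-28≡24 → y
m(12): 7·(12−4)=56≡4 → e
o(14): 7·(14−4)=70≡18 → s
d(3): 7·(3−4)=-7≡19 → t

ucphmhyest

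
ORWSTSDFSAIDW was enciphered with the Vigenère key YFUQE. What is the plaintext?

Repeat the key across the ciphertext: YFUQEYFUQEYFU
O(14)−Y(24): -10≡16 → Q
R(17)−F(5): 12 → M
W(22)−U(20): 2 → C
S(18)−Q(16): 2 → C
T(19)−E(4): 15 → P
S(18)−Y(24): -6≡20 → U
D(3)−F(5): -2≡24 → Y
F(5)−U(20): -15≡11 → L
S(18)−Q(16): 2 → C
A(0)−E(4): -4≡22 → W
I(8)−Y(24): -16≡10 → K
D(3)−F(5): -2≡24 → Y
W(22)−U(20): 2 → C

QMCCPUYLCWKYC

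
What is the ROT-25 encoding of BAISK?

B(1): 1+25=26≡0 → A
A(0): 0+25=25 → Z
I(8): 8+25=33≡7 → H
S(18): 18+25=43≡17 → R
K(10): 10+25=35≡9 → J

AZHRJ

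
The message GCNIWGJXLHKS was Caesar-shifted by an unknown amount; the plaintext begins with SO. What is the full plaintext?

From the crib: G(6)−S(18)=-12≡14, so the shift is 14.
Subtract 14 from each ciphertext letter:
G(6): 6−14=-8≡18 → S
C(2): 2−14=-12≡14 → O
N(13): 13−14=-1≡25 → Z
I(8): 8−14=-6≡20 → U
W(22): 22−14=8 → I
G(6): 6−14=-8≡18 → S
J(9): 9−14=-5≡21 → V
X(23): 23−14=9 → J
L(11): 11−14=-3≡23 → X
H(7): 7−14=-7≡19 → T
K(10): 10−14=-4≡22 → W
S(18): 18−14=4 → E

SOZUISVJXTWE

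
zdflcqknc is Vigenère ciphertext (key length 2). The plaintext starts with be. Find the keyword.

yz

Subtract each crib letter from the matching ciphertext letter (mod 26):
z(25)−b(1)=24 → y
d(3)−e(4)=-1≡25 → z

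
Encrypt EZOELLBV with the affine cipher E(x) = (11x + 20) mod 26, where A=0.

MJSMLLFR

E(4): 11·4+20=64≡12 → M
Z(25): 11·25+20=295≡9 → J
O(14): 11·14+20=174≡18 → S
E(4): 11·4+20=64≡12 → M
L(11): 11·11+20=141≡11 → L
L(11): 11·11+20=141≡11 → L
B(1): 11·1+20=31≡5 → F
V(21): 11·21+20=251≡17 → R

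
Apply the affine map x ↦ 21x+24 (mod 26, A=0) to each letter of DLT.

D(3): 21·3+24=87≡9 → J
L(11): 21·11+24=255≡21 → V
T(19): 21·19+24=423≡7 → H

JVH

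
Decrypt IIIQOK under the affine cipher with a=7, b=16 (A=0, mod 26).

KKKAWO

The inverse of 7 mod 26 is 15, since 7·15=105≡1. Apply D(y)=15·(y−16) mod 26:
I(8): 15·(8−16)=-120≡10 → K
I(8): 15·(8−16)=-120≡10 → K
I(8): 15·(8−16)=-120≡10 → K
Q(16): 15·(16−16)=0 → A
O(14): 15·(14−16)=-30≡22 → W
K(10): 15·(10−16)=-90≡14 → O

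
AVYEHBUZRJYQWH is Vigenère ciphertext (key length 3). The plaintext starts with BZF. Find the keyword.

Subtract each crib letter from the matching ciphertext letter (mod 26):
A(0)−B(1)=-1≡25 → Z
V(21)−Z(25)=-4≡22 → W
Y(24)−F(5)=19 → T

ZWT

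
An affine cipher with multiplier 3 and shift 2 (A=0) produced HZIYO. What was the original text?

The inverse of 3 mod 26 is 9, since 3·9=27≡1. Apply D(y)=9·(y−2) mod 26:
H(7): 9·(7−2)=45≡19 → T
Z(25): 9·(25−2)=207≡25 → Z
I(8): 9·(8−2)=54≡2 → C
Y(24): 9·(24−2)=198≡16 → Q
O(14): 9·(14−2)=108≡4 → E

TZCQE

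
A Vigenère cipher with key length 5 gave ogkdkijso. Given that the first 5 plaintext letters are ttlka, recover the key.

vnztk

Subtract each crib letter from the matching ciphertext letter (mod 26):
o(14)−t(19)=-5≡21 → v
g(6)−t(19)=-13≡13 → n
k(10)−l(11)=-1≡25 → z
d(3)−k(10)=-7≡19 → t
k(10)−a(0)=10 → k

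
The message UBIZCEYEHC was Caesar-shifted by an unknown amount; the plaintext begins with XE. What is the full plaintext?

From the crib: U(20)−X(23)=-3≡23, so the shift is 23.
Subtract 23 from each ciphertext letter:
U(20): 20−23=-3≡23 → X
B(1): 1−23=-22≡4 → E
I(8): 8−23=-15≡11 → L
Z(25): 25−23=2 → C
C(2): 2−23=-21≡5 → F
E(4): 4−23=-19≡7 → H
Y(24): 24−23=1 → B
E(4): 4−23=-19≡7 → H
H(7): 7−23=-16≡10 → K
C(2): 2−23=-21≡5 → F

XELCFHBHKF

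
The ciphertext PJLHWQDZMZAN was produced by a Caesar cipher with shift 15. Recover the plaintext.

AUWSHBOKXKLY

P(15): 15−15=0 → A
J(9): 9−15=-6≡20 → U
L(11): 11−15=-4≡22 → W
H(7): 7−15=-8≡18 → S
W(22): 22−15=7 → H
Q(16): 16−15=1 → B
D(3): 3−15=-12≡14 → O
Z(25): 25−15=10 → K
M(12): 12−15=-3≡23 → X
Z(25): 25−15=10 → K
A(0): 0−15=-15≡11 → L
N(13): 13−15=-2≡24 → Y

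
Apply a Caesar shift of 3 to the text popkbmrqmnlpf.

srsneputpqosi

p(15): 15+3=18 → s
o(14): 14+3=17 → r
p(15): 15+3=18 → s
k(10): 10+3=13 → n
b(1): 1+3=4 → e
m(12): 12+3=15 → p
r(17): 17+3=20 → u
q(16): 16+3=19 → t
m(12): 12+3=15 → p
n(13): 13+3=16 → q
l(11): 11+3=14 → o
p(15): 15+3=18 → s
f(5): 5+3=8 → i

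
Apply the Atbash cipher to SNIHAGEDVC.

HMRSZTVWEX

S(18) → H(7)
N(13) → M(12)
I(8) → R(17)
H(7) → S(18)
A(0) → Z(25)
G(6) → T(19)
E(4) → V(21)
D(3) → W(22)
V(21) → E(4)
C(2) → X(23)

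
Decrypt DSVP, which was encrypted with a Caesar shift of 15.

D(3): 3−15=-12≡14 → O
S(18): 18−15=3 → D
V(21): 21−15=6 → G
P(15): 15−15=0 → A

ODGA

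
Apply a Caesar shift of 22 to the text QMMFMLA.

Q(16): 16+22=38≡12 → M
M(12): 12+22=34≡8 → I
M(12): 12+22=34≡8 → I
F(5): 5+22=27≡1 → B
M(12): 12+22=34≡8 → I
L(11): 11+22=33≡7 → H
A(0): 0+22=22 → W

MIIBIHW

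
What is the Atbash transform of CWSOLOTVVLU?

C(2) → X(23)
W(22) → D(3)
S(18) → H(7)
O(14) → L(11)
L(11) → O(14)
O(14) → L(11)
T(19) → G(6)
V(21) → E(4)
V(21) → E(4)
L(11) → O(14)
U(20) → F(5)

XDHLOLGEEOF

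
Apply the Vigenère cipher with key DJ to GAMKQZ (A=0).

JJPTTI

Repeat the key across the message: DJDJDJ
G(6)+D(3): 9 → J
A(0)+J(9): 9 → J
M(12)+D(3): 15 → P
K(10)+J(9): 19 → T
Q(16)+D(3): 19 → T
Z(25)+J(9): 34≡8 → I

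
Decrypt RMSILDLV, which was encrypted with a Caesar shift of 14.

DYEUXPXH

R(17): 17−14=3 → D
M(12): 12−14=-2≡24 → Y
S(18): 18−14=4 → E
I(8): 8−14=-6≡20 → U
L(11): 11−14=-3≡23 → X
D(3): 3−14=-11≡15 → P
L(11): 11−14=-3≡23 → X
V(21): 21−14=7 → H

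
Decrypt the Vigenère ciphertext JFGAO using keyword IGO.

Repeat the key across the ciphertext: IGOIG
J(9)−I(8): 1 → B
F(5)−G(6): -1≡25 → Z
G(6)−O(14): -8≡18 → S
A(0)−I(8): -8≡18 → S
O(14)−G(6): 8 → I

BZSSI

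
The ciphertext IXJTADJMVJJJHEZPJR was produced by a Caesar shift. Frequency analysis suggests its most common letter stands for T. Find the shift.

16

The most frequent ciphertext letter is J (appears 6 times).
J is position 9; T is position 19.
Shift = -10≡16.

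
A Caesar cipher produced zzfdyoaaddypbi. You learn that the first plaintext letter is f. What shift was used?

20

From the crib: z(25)−f(5)=20, so the shift is 20.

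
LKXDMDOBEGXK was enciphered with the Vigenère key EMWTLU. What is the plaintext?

Repeat the key across the ciphertext: EMWTLUEMWTLU
L(11)−E(4): 7 → H
K(10)−M(12): -2≡24 → Y
X(23)−W(22): 1 → B
D(3)−T(19): -16≡10 → K
M(12)−L(11): 1 → B
D(3)−U(20): -17≡9 → J
O(14)−E(4): 10 → K
B(1)−M(12): -11≡15 → P
E(4)−W(22): -18≡8 → I
G(6)−T(19): -13≡13 → N
X(23)−L(11): 12 → M
K(10)−U(20): -10≡16 → Q

HYBKBJKPINMQ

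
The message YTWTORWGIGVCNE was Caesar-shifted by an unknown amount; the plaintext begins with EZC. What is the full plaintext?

EZCZUXCMOMBITK

From the crib: Y(24)−E(4)=20, so the shift is 20.
Subtract 20 from each ciphertext letter:
Y(24): 24−20=4 → E
T(19): 19−20=-1≡25 → Z
W(22): 22−20=2 → C
T(19): 19−20=-1≡25 → Z
O(14): 14−20=-6≡20 → U
R(17): 17−20=-3≡23 → X
W(22): 22−20=2 → C
G(6): 6−20=-14≡12 → M
I(8): 8−20=-12≡14 → O
G(6): 6−20=-14≡12 → M
V(21): 21−20=1 → B
C(2): 2−20=-18≡8 → I
N(13): 13−20=-7≡19 → T
E(4): 4−20=-16≡10 → K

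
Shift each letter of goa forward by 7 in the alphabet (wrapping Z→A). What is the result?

nvh

g(6): 6+7=13 → n
o(14): 14+7=21 → v
a(0): 0+7=7 → h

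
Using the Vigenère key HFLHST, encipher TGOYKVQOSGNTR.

ALZFCOXTDNFMY

Repeat the key across the message: HFLHSTHFLHSTH
T(19)+H(7): 26≡0 → A
G(6)+F(5): 11 → L
O(14)+L(11): 25 → Z
Y(24)+H(7): 31≡5 → F
K(10)+S(18): 28≡2 → C
V(21)+T(19): 40≡14 → O
Q(16)+H(7): 23 → X
O(14)+F(5): 19 → T
S(18)+L(11): 29≡3 → D
G(6)+H(7): 13 → N
N(13)+S(18): 31≡5 → F
T(19)+T(19): 38≡12 → M
R(17)+H(7): 24 → Y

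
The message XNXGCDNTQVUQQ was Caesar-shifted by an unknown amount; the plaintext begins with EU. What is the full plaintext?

EUENJKUAXCBXX

From the crib: X(23)−E(4)=19, so the shift is 19.
Subtract 19 from each ciphertext letter:
X(23): 23−19=4 → E
N(13): 13−19=-6≡20 → U
X(23): 23−19=4 → E
G(6): 6−19=-13≡13 → N
C(2): 2−19=-17≡9 → J
D(3): 3−19=-16≡10 → K
N(13): 13−19=-6≡20 → U
T(19): 19−19=0 → A
Q(16): 16−19=-3≡23 → X
V(21): 21−19=2 → C
U(20): 20−19=1 → B
Q(16): 16−19=-3≡23 → X
Q(16): 16−19=-3≡23 → X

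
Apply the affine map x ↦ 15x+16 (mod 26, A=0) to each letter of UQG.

EWC

U(20): 15·20+16=316≡4 → E
Q(16): 15·16+16=256≡22 → W
G(6): 15·6+16=106≡2 → C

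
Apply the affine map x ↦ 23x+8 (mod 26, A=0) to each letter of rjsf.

jhgt

r(17): 23·17+8=399≡9 → j
j(9): 23·9+8=215≡7 → h
s(18): 23·18+8=422≡6 → g
f(5): 23·5+8=123≡19 → t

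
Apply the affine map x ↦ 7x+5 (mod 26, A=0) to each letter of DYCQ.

ARTN

D(3): 7·3+5=26≡0 → A
Y(24): 7·24+5=173≡17 → R
C(2): 7·2+5=19 → T
Q(16): 7·16+5=117≡13 → N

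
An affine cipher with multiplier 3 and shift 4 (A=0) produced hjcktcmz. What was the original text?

bticfiuh

The inverse of 3 mod 26 is 9, since 3·9=27≡1. Apply D(y)=9·(y−4) mod 26:
h(7): 9·(7−4)=27≡1 → b
j(9): 9·(9−4)=45≡19 → t
c(2): 9·(2−4)=-18≡8 → i
k(10): 9·(10−4)=54≡2 → c
t(19): 9·(19−4)=135≡5 → f
c(2): 9·(2−4)=-18≡8 → i
m(12): 9·(12−4)=72≡20 → u
z(25): 9·(25−4)=189≡7 → h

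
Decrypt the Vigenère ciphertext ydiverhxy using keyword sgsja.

gxqmezbfp

Repeat the key across the ciphertext: sgsjasgsj
y(24)−s(18): 6 → g
d(3)−g(6): -3≡23 → x
i(8)−s(18): -10≡16 → q
v(21)−j(9): 12 → m
e(4)−a(0): 4 → e
r(17)−s(18): -1≡25 → z
h(7)−g(6): 1 → b
x(23)−s(18): 5 → f
y(24)−j(9): 15 → p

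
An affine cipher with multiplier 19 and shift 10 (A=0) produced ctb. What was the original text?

The inverse of 19 mod 26 is 11, since 19·11=209≡1. Apply D(y)=11·(y−10) mod 26:
c(2): 11·(2−10)=-88≡16 → q
t(19): 11·(19−10)=99≡21 → v
b(1): 11·(1−10)=-99≡5 → f

qvf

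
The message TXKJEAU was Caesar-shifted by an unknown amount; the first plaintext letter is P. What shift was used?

From the crib: T(19)−P(15)=4, so the shift is 4.

4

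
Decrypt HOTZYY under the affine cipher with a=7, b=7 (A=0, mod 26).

ABYKVV

The inverse of 7 mod 26 is 15, since 7·15=105≡1. Apply D(y)=15·(y−7) mod 26:
H(7): 15·(7−7)=0 → A
O(14): 15·(14−7)=105≡1 → B
T(19): 15·(19−7)=180≡24 → Y
Z(25): 15·(25−7)=270≡10 → K
Y(24): 15·(24−7)=255≡21 → V
Y(24): 15·(24−7)=255≡21 → V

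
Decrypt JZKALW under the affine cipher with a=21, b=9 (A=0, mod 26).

The inverse of 21 mod 26 is 5, since 21·5=105≡1. Apply D(y)=5·(y−9) mod 26:
J(9): 5·(9−9)=0 → A
Z(25): 5·(25−9)=80≡2 → C
K(10): 5·(10−9)=5 → F
A(0): 5·(0−9)=-45≡7 → H
L(11): 5·(11−9)=10 → K
W(22): 5·(22−9)=65≡13 → N

ACFHKN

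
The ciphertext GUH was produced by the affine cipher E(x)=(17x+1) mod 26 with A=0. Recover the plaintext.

The inverse of 17 mod 26 is 23, since 17·23=391≡1. Apply D(y)=23·(y−1) mod 26:
G(6): 23·(6−1)=115≡11 → L
U(20): 23·(20−1)=437≡21 → V
H(7): 23·(7−1)=138≡8 → I

LVI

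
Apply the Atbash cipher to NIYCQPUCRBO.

MRBXJKFXIYL

N(13) → M(12)
I(8) → R(17)
Y(24) → B(1)
C(2) → X(23)
Q(16) → J(9)
P(15) → K(10)
U(20) → F(5)
C(2) → X(23)
R(17) → I(8)
B(1) → Y(24)
O(14) → L(11)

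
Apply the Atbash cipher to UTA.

FGZ

U(20) → F(5)
T(19) → G(6)
A(0) → Z(25)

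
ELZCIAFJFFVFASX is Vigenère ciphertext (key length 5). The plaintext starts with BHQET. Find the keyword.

DEJYP

Subtract each crib letter from the matching ciphertext letter (mod 26):
E(4)−B(1)=3 → D
L(11)−H(7)=4 → E
Z(25)−Q(16)=9 → J
C(2)−E(4)=-2≡24 → Y
I(8)−T(19)=-11≡15 → P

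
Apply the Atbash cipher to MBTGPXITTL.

M(12) → N(13)
B(1) → Y(24)
T(19) → G(6)
G(6) → T(19)
P(15) → K(10)
X(23) → C(2)
I(8) → R(17)
T(19) → G(6)
T(19) → G(6)
L(11) → O(14)

NYGTKCRGGO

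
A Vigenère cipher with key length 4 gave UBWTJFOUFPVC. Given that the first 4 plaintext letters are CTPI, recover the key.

Subtract each crib letter from the matching ciphertext letter (mod 26):
U(20)−C(2)=18 → S
B(1)−T(19)=-18≡8 → I
W(22)−P(15)=7 → H
T(19)−I(8)=11 → L

SIHL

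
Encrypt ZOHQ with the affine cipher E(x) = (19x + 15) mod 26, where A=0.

WVSH

Z(25): 19·25+15=490≡22 → W
O(14): 19·14+15=281≡21 → V
H(7): 19·7+15=148≡18 → S
Q(16): 19·16+15=319≡7 → H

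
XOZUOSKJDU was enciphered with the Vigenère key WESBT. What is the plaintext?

BKHTVWGRCB

Repeat the key across the ciphertext: WESBTWESBT
X(23)−W(22): 1 → B
O(14)−E(4): 10 → K
Z(25)−S(18): 7 → H
U(20)−B(1): 19 → T
O(14)−T(19): -5≡21 → V
S(18)−W(22): -4≡22 → W
K(10)−E(4): 6 → G
J(9)−S(18): -9≡17 → R
D(3)−B(1): 2 → C
U(20)−T(19): 1 → B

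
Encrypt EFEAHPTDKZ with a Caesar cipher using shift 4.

IJIELTXHOD

E(4): 4+4=8 → I
F(5): 5+4=9 → J
E(4): 4+4=8 → I
A(0): 0+4=4 → E
H(7): 7+4=11 → L
P(15): 15+4=19 → T
T(19): 19+4=23 → X
D(3): 3+4=7 → H
K(10): 10+4=14 → O
Z(25): 25+4=29≡3 → D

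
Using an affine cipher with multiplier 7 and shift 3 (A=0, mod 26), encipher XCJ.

X(23): 7·23+3=164≡8 → I
C(2): 7·2+3=17 → R
J(9): 7·9+3=66≡14 → O

IRO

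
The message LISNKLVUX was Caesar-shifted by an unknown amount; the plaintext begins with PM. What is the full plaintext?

From the crib: L(11)−P(15)=-4≡22, so the shift is 22.
Subtract 22 from each ciphertext letter:
L(11): 11−22=-11≡15 → P
I(8): 8−22=-14≡12 → M
S(18): 18−22=-4≡22 → W
N(13): 13−22=-9≡17 → R
K(10): 10−22=-12≡14 → O
L(11): 11−22=-11≡15 → P
V(21): 21−22=-1≡25 → Z
U(20): 20−22=-2≡24 → Y
X(23): 23−22=1 → B

PMWROPZYB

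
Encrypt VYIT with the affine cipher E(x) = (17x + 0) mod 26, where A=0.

V(21): 17·21+0=357≡19 → T
Y(24): 17·24+0=408≡18 → S
I(8): 17·8+0=136≡6 → G
T(19): 17·19+0=323≡11 → L

TSGL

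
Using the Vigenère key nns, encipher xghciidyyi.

ktzpvaqlqv

Repeat the key across the message: nnsnnsnnsn
x(23)+n(13): 36≡10 → k
g(6)+n(13): 19 → t
h(7)+s(18): 25 → z
c(2)+n(13): 15 → p
i(8)+n(13): 21 → v
i(8)+s(18): 26≡0 → a
d(3)+n(13): 16 → q
y(24)+n(13): 37≡11 → l
y(24)+s(18): 42≡16 → q
i(8)+n(13): 21 → v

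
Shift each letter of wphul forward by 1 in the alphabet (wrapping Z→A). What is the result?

w(22): 22+1=23 → x
p(15): 15+1=16 → q
h(7): 7+1=8 → i
u(20): 20+1=21 → v
l(11): 11+1=12 → m

xqivm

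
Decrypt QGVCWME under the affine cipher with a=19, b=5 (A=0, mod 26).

RLUTFZP

The inverse of 19 mod 26 is 11, since 19·11=209≡1. Apply D(y)=11·(y−5) mod 26:
Q(16): 11·(16−5)=121≡17 → R
G(6): 11·(6−5)=11 → L
V(21): 11·(21−5)=176≡20 → U
C(2): 11·(2−5)=-33≡19 → T
W(22): 11·(22−5)=187≡5 → F
M(12): 11·(12−5)=77≡25 → Z
E(4): 11·(4−5)=-11≡15 → P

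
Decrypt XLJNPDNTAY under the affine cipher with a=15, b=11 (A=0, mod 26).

The inverse of 15 mod 26 is 7, since 15·7=105≡1. Apply D(y)=7·(y−11) mod 26:
X(23): 7·(23−11)=84≡6 → G
L(11): 7·(11−11)=0 → A
J(9): 7·(9−11)=-14≡12 → M
N(13): 7·(13−11)=14 → O
P(15): 7·(15−11)=28≡2 → C
D(3): 7·(3−11)=-56≡22 → W
N(13): 7·(13−11)=14 → O
T(19): 7·(19−11)=56≡4 → E
A(0): 7·(0−11)=-77≡1 → B
Y(24): 7·(24−11)=91≡13 → N

GAMOCWOEBN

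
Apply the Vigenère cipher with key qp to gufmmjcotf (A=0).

Repeat the key across the message: qpqpqpqpqp
g(6)+q(16): 22 → w
u(20)+p(15): 35≡9 → j
f(5)+q(16): 21 → v
m(12)+p(15): 27≡1 → b
m(12)+q(16): 28≡2 → c
j(9)+p(15): 24 → y
c(2)+q(16): 18 → s
o(14)+p(15): 29≡3 → d
t(19)+q(16): 35≡9 → j
f(5)+p(15): 20 → u

wjvbcysdju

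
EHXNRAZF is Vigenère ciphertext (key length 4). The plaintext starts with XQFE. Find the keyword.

Subtract each crib letter from the matching ciphertext letter (mod 26):
E(4)−X(23)=-19≡7 → H
H(7)−Q(16)=-9≡17 → R
X(23)−F(5)=18 → S
N(13)−E(4)=9 → J

HRSJ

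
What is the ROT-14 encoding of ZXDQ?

Z(25): 25+14=39≡13 → N
X(23): 23+14=37≡11 → L
D(3): 3+14=17 → R
Q(16): 16+14=30≡4 → E

NLRE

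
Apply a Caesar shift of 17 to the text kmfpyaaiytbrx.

bdwgprrzpksio

k(10): 10+17=27≡1 → b
m(12): 12+17=29≡3 → d
f(5): 5+17=22 → w
p(15): 15+17=32≡6 → g
y(24): 24+17=41≡15 → p
a(0): 0+17=17 → r
a(0): 0+17=17 → r
i(8): 8+17=25 → z
y(24): 24+17=41≡15 → p
t(19): 19+17=36≡10 → k
b(1): 1+17=18 → s
r(17): 17+17=34≡8 → i
x(23): 23+17=40≡14 → o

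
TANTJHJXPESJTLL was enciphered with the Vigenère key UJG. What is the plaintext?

Repeat the key across the ciphertext: UJGUJGUJGUJGUJG
T(19)−U(20): -1≡25 → Z
A(0)−J(9): -9≡17 → R
N(13)−G(6): 7 → H
T(19)−U(20): -1≡25 → Z
J(9)−J(9): 0 → A
H(7)−G(6): 1 → B
J(9)−U(20): -11≡15 → P
X(23)−J(9): 14 → O
P(15)−G(6): 9 → J
E(4)−U(20): -16≡10 → K
S(18)−J(9): 9 → J
J(9)−G(6): 3 → D
T(19)−U(20): -1≡25 → Z
L(11)−J(9): 2 → C
L(11)−G(6): 5 → F

ZRHZABPOJKJDZCF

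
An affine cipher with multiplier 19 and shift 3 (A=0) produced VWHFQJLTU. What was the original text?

The inverse of 19 mod 26 is 11, since 19·11=209≡1. Apply D(y)=11·(y−3) mod 26:
V(21): 11·(21−3)=198≡16 → Q
W(22): 11·(22−3)=209≡1 → B
H(7): 11·(7−3)=44≡18 → S
F(5): 11·(5−3)=22 → W
Q(16): 11·(16−3)=143≡13 → N
J(9): 11·(9−3)=66≡14 → O
L(11): 11·(11−3)=88≡10 → K
T(19): 11·(19−3)=176≡20 → U
U(20): 11·(20−3)=187≡5 → F

QBSWNOKUF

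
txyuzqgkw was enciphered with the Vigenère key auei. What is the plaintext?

Repeat the key across the ciphertext: aueiaueia
t(19)−a(0): 19 → t
x(23)−u(20): 3 → d
y(24)−e(4): 20 → u
u(20)−i(8): 12 → m
z(25)−a(0): 25 → z
q(16)−u(20): -4≡22 → w
g(6)−e(4): 2 → c
k(10)−i(8): 2 → c
w(22)−a(0): 22 → w

tdumzwccw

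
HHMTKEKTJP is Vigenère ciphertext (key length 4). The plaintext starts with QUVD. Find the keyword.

Subtract each crib letter from the matching ciphertext letter (mod 26):
H(7)−Q(16)=-9≡17 → R
H(7)−U(20)=-13≡13 → N
M(12)−V(21)=-9≡17 → R
T(19)−D(3)=16 → Q

RNRQ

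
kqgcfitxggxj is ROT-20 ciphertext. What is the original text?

k(10): 10−20=-10≡16 → q
q(16): 16−20=-4≡22 → w
g(6): 6−20=-14≡12 → m
c(2): 2−20=-18≡8 → i
f(5): 5−20=-15≡11 → l
i(8): 8−20=-12≡14 → o
t(19): 19−20=-1≡25 → z
x(23): 23−20=3 → d
g(6): 6−20=-14≡12 → m
g(6): 6−20=-14≡12 → m
x(23): 23−20=3 → d
j(9): 9−20=-11≡15 → p

qwmilozdmmdp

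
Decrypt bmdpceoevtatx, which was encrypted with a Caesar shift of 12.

b(1): 1−12=-11≡15 → p
m(12): 12−12=0 → a
d(3): 3−12=-9≡17 → r
p(15): 15−12=3 → d
c(2): 2−12=-10≡16 → q
e(4): 4−12=-8≡18 → s
o(14): 14−12=2 → c
e(4): 4−12=-8≡18 → s
v(21): 21−12=9 → j
t(19): 19−12=7 → h
a(0): 0−12=-12≡14 → o
t(19): 19−12=7 → h
x(23): 23−12=11 → l

pardqscsjhohl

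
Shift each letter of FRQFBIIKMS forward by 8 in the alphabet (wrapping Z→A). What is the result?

NZYNJQQSUA

F(5): 5+8=13 → N
R(17): 17+8=25 → Z
Q(16): 16+8=24 → Y
F(5): 5+8=13 → N
B(1): 1+8=9 → J
I(8): 8+8=16 → Q
I(8): 8+8=16 → Q
K(10): 10+8=18 → S
M(12): 12+8=20 → U
S(18): 18+8=26≡0 → A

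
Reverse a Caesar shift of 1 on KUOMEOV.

JTNLDNU

K(10): 10−1=9 → J
U(20): 20−1=19 → T
O(14): 14−1=13 → N
M(12): 12−1=11 → L
E(4): 4−1=3 → D
O(14): 14−1=13 → N
V(21): 21−1=20 → U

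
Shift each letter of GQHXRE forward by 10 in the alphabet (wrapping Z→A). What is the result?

QARHBO

G(6): 6+10=16 → Q
Q(16): 16+10=26≡0 → A
H(7): 7+10=17 → R
X(23): 23+10=33≡7 → H
R(17): 17+10=27≡1 → B
E(4): 4+10=14 → O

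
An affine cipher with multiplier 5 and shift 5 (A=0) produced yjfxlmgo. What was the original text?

The inverse of 5 mod 26 is 21, since 5·21=105≡1. Apply D(y)=21·(y−5) mod 26:
y(24): 21·(24−5)=399≡9 → j
j(9): 21·(9−5)=84≡6 → g
f(5): 21·(5−5)=0 → a
x(23): 21·(23−5)=378≡14 → o
l(11): 21·(11−5)=126≡22 → w
m(12): 21·(12−5)=147≡17 → r
g(6): 21·(6−5)=21 → v
o(14): 21·(14−5)=189≡7 → h

jgaowrvh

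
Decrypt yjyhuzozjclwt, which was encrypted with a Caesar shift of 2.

y(24): 24−2=22 → w
j(9): 9−2=7 → h
y(24): 24−2=22 → w
h(7): 7−2=5 → f
u(20): 20−2=18 → s
z(25): 25−2=23 → x
o(14): 14−2=12 → m
z(25): 25−2=23 → x
j(9): 9−2=7 → h
c(2): 2−2=0 → a
l(11): 11−2=9 → j
w(22): 22−2=20 → u
t(19): 19−2=17 → r

whwfsxmxhajur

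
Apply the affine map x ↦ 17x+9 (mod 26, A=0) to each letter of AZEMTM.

JSZFUF

A(0): 17·0+9=9 → J
Z(25): 17·25+9=434≡18 → S
E(4): 17·4+9=77≡25 → Z
M(12): 17·12+9=213≡5 → F
T(19): 17·19+9=332≡20 → U
M(12): 17·12+9=213≡5 → F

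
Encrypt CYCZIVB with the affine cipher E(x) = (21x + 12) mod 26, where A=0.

C(2): 21·2+12=54≡2 → C
Y(24): 21·24+12=516≡22 → W
C(2): 21·2+12=54≡2 → C
Z(25): 21·25+12=537≡17 → R
I(8): 21·8+12=180≡24 → Y
V(21): 21·21+12=453≡11 → L
B(1): 21·1+12=33≡7 → H

CWCRYLH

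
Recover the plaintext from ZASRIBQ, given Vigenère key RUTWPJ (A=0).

Repeat the key across the ciphertext: RUTWPJR
Z(25)−R(17): 8 → I
A(0)−U(20): -20≡6 → G
S(18)−T(19): -1≡25 → Z
R(17)−W(22): -5≡21 → V
I(8)−P(15): -7≡19 → T
B(1)−J(9): -8≡18 → S
Q(16)−R(17): -1≡25 → Z

IGZVTSZ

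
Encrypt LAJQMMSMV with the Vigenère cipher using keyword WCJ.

Repeat the key across the message: WCJWCJWCJ
L(11)+W(22): 33≡7 → H
A(0)+C(2): 2 → C
J(9)+J(9): 18 → S
Q(16)+W(22): 38≡12 → M
M(12)+C(2): 14 → O
M(12)+J(9): 21 → V
S(18)+W(22): 40≡14 → O
M(12)+C(2): 14 → O
V(21)+J(9): 30≡4 → E

HCSMOVOOE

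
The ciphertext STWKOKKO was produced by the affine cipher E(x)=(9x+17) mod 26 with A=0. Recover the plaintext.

DGPFRFFR

The inverse of 9 mod 26 is 3, since 9·3=27≡1. Apply D(y)=3·(y−17) mod 26:
S(18): 3·(18−17)=3 → D
T(19): 3·(19−17)=6 → G
W(22): 3·(22−17)=15 → P
K(10): 3·(10−17)=-21≡5 → F
O(14): 3·(14−17)=-9≡17 → R
K(10): 3·(10−17)=-21≡5 → F
K(10): 3·(10−17)=-21≡5 → F
O(14): 3·(14−17)=-9≡17 → R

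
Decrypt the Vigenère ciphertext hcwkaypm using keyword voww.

moaofktq

Repeat the key across the ciphertext: vowwvoww
h(7)−v(21): -14≡12 → m
c(2)−o(14): -12≡14 → o
w(22)−w(22): 0 → a
k(10)−w(22): -12≡14 → o
a(0)−v(21): -21≡5 → f
y(24)−o(14): 10 → k
p(15)−w(22): -7≡19 → t
m(12)−w(22): -10≡16 → q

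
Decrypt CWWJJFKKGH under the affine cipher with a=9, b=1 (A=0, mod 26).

DLLYYMBBPS

The inverse of 9 mod 26 is 3, since 9·3=27≡1. Apply D(y)=3·(y−1) mod 26:
C(2): 3·(2−1)=3 → D
W(22): 3·(22−1)=63≡11 → L
W(22): 3·(22−1)=63≡11 → L
J(9): 3·(9−1)=24 → Y
J(9): 3·(9−1)=24 → Y
F(5): 3·(5−1)=12 → M
K(10): 3·(10−1)=27≡1 → B
K(10): 3·(10−1)=27≡1 → B
G(6): 3·(6−1)=15 → P
H(7): 3·(7−1)=18 → S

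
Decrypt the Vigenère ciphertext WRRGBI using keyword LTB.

Repeat the key across the ciphertext: LTBLTB
W(22)−L(11): 11 → L
R(17)−T(19): -2≡24 → Y
R(17)−B(1): 16 → Q
G(6)−L(11): -5≡21 → V
B(1)−T(19): -18≡8 → I
I(8)−B(1): 7 → H

LYQVIH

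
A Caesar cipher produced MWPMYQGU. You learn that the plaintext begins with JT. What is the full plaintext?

From the crib: M(12)−J(9)=3, so the shift is 3.
Subtract 3 from each ciphertext letter:
M(12): 12−3=9 → J
W(22): 22−3=19 → T
P(15): 15−3=12 → M
M(12): 12−3=9 → J
Y(24): 24−3=21 → V
Q(16): 16−3=13 → N
G(6): 6−3=3 → D
U(20): 20−3=17 → R

JTMJVNDR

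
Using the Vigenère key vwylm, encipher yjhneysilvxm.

tffyqtogwhsi

Repeat the key across the message: vwylmvwylmvw
y(24)+v(21): 45≡19 → t
j(9)+w(22): 31≡5 → f
h(7)+y(24): 31≡5 → f
n(13)+l(11): 24 → y
e(4)+m(12): 16 → q
y(24)+v(21): 45≡19 → t
s(18)+w(22): 40≡14 → o
i(8)+y(24): 32≡6 → g
l(11)+l(11): 22 → w
v(21)+m(12): 33≡7 → h
x(23)+v(21): 44≡18 → s
m(12)+w(22): 34≡8 → i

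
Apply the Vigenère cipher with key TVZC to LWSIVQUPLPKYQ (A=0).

Repeat the key across the message: TVZCTVZCTVZCT
L(11)+T(19): 30≡4 → E
W(22)+V(21): 43≡17 → R
S(18)+Z(25): 43≡17 → R
I(8)+C(2): 10 → K
V(21)+T(19): 40≡14 → O
Q(16)+V(21): 37≡11 → L
U(20)+Z(25): 45≡19 → T
P(15)+C(2): 17 → R
L(11)+T(19): 30≡4 → E
P(15)+V(21): 36≡10 → K
K(10)+Z(25): 35≡9 → J
Y(24)+C(2): 26≡0 → A
Q(16)+T(19): 35≡9 → J

ERRKOLTREKJAJ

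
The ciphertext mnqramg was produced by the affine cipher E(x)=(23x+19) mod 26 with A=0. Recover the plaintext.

lcbspln

The inverse of 23 mod 26 is 17, since 23·17=391≡1. Apply D(y)=17·(y−19) mod 26:
m(12): 17·(12−19)=-119≡11 → l
n(13): 17·(13−19)=-102≡2 → c
q(16): 17·(16−19)=-51≡1 → b
r(17): 17·(17−19)=-34≡18 → s
a(0): 17·(0−19)=-323≡15 → p
m(12): 17·(12−19)=-119≡11 → l
g(6): 17·(6−19)=-221≡13 → n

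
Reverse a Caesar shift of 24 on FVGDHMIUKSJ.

F(5): 5−24=-19≡7 → H
V(21): 21−24=-3≡23 → X
G(6): 6−24=-18≡8 → I
D(3): 3−24=-21≡5 → F
H(7): 7−24=-17≡9 → J
M(12): 12−24=-12≡14 → O
I(8): 8−24=-16≡10 → K
U(20): 20−24=-4≡22 → W
K(10): 10−24=-14≡12 → M
S(18): 18−24=-6≡20 → U
J(9): 9−24=-15≡11 → L

HXIFJOKWMUL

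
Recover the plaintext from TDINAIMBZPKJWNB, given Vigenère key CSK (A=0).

RLYLIYKJPNSZUVR

Repeat the key across the ciphertext: CSKCSKCSKCSKCSK
T(19)−C(2): 17 → R
D(3)−S(18): -15≡11 → L
I(8)−K(10): -2≡24 → Y
N(13)−C(2): 11 → L
A(0)−S(18): -18≡8 → I
I(8)−K(10): -2≡24 → Y
M(12)−C(2): 10 → K
B(1)−S(18): -17≡9 → J
Z(25)−K(10): 15 → P
P(15)−C(2): 13 → N
K(10)−S(18): -8≡18 → S
J(9)−K(10): -1≡25 → Z
W(22)−C(2): 20 → U
N(13)−S(18): -5≡21 → V
B(1)−K(10): -9≡17 → R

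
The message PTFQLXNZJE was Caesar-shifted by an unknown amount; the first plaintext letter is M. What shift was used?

3

From the crib: P(15)−M(12)=3, so the shift is 3.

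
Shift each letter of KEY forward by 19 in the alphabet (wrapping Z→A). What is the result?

K(10): 10+19=29≡3 → D
E(4): 4+19=23 → X
Y(24): 24+19=43≡17 → R

DXR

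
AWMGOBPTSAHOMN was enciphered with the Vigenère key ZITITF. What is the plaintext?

BOTYVWQLZSOJNF

Repeat the key across the ciphertext: ZITITFZITITFZI
A(0)−Z(25): -25≡1 → B
W(22)−I(8): 14 → O
M(12)−T(19): -7≡19 → T
G(6)−I(8): -2≡24 → Y
O(14)−T(19): -5≡21 → V
B(1)−F(5): -4≡22 → W
P(15)−Z(25): -10≡16 → Q
T(19)−I(8): 11 → L
S(18)−T(19): -1≡25 → Z
A(0)−I(8): -8≡18 → S
H(7)−T(19): -12≡14 → O
O(14)−F(5): 9 → J
M(12)−Z(25): -13≡13 → N
N(13)−I(8): 5 → F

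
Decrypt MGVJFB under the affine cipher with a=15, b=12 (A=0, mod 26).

The inverse of 15 mod 26 is 7, since 15·7=105≡1. Apply D(y)=7·(y−12) mod 26:
M(12): 7·(12−12)=0 → A
G(6): 7·(6−12)=-42≡10 → K
V(21): 7·(21−12)=63≡11 → L
J(9): 7·(9−12)=-21≡5 → F
F(5): 7·(5−12)=-49≡3 → D
B(1): 7·(1−12)=-77≡1 → B

AKLFDB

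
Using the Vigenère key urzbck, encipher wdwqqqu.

quvrsao

Repeat the key across the message: urzbcku
w(22)+u(20): 42≡16 → q
d(3)+r(17): 20 → u
w(22)+z(25): 47≡21 → v
q(16)+b(1): 17 → r
q(16)+c(2): 18 → s
q(16)+k(10): 26≡0 → a
u(20)+u(20): 40≡14 → o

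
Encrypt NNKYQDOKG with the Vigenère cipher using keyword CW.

Repeat the key across the message: CWCWCWCWC
N(13)+C(2): 15 → P
N(13)+W(22): 35≡9 → J
K(10)+C(2): 12 → M
Y(24)+W(22): 46≡20 → U
Q(16)+C(2): 18 → S
D(3)+W(22): 25 → Z
O(14)+C(2): 16 → Q
K(10)+W(22): 32≡6 → G
G(6)+C(2): 8 → I

PJMUSZQGI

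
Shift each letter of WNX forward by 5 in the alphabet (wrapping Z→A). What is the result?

BSC

W(22): 22+5=27≡1 → B
N(13): 13+5=18 → S
X(23): 23+5=28≡2 → C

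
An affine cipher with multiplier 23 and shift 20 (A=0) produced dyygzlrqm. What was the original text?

xqqwhdbku

The inverse of 23 mod 26 is 17, since 23·17=391≡1. Apply D(y)=17·(y−20) mod 26:
d(3): 17·(3−20)=-289≡23 → x
y(24): 17·(24−20)=68≡16 → q
y(24): 17·(24−20)=68≡16 → q
g(6): 17·(6−20)=-238≡22 → w
z(25): 17·(25−20)=85≡7 → h
l(11): 17·(11−20)=-153≡3 → d
r(17): 17·(17−20)=-51≡1 → b
q(16): 17·(16−20)=-68≡10 → k
m(12): 17·(12−20)=-136≡20 → u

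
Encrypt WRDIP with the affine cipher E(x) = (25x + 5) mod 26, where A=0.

W(22): 25·22+5=555≡9 → J
R(17): 25·17+5=430≡14 → O
D(3): 25·3+5=80≡2 → C
I(8): 25·8+5=205≡23 → X
P(15): 25·15+5=380≡16 → Q

JOCXQ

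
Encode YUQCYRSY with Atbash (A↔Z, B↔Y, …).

BFJXBIHB

Y(24) → B(1)
U(20) → F(5)
Q(16) → J(9)
C(2) → X(23)
Y(24) → B(1)
R(17) → I(8)
S(18) → H(7)
Y(24) → B(1)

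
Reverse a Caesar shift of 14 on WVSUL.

W(22): 22−14=8 → I
V(21): 21−14=7 → H
S(18): 18−14=4 → E
U(20): 20−14=6 → G
L(11): 11−14=-3≡23 → X

IHEGX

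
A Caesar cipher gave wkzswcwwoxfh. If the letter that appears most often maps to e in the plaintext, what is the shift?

The most frequent ciphertext letter is w (appears 4 times).
w is position 22; e is position 4.
Shift = 18.

18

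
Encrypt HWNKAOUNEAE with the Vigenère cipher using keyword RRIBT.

Repeat the key across the message: RRIBTRRIBTR
H(7)+R(17): 24 → Y
W(22)+R(17): 39≡13 → N
N(13)+I(8): 21 → V
K(10)+B(1): 11 → L
A(0)+T(19): 19 → T
O(14)+R(17): 31≡5 → F
U(20)+R(17): 37≡11 → L
N(13)+I(8): 21 → V
E(4)+B(1): 5 → F
A(0)+T(19): 19 → T
E(4)+R(17): 21 → V

YNVLTFLVFTV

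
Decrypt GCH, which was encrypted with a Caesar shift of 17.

G(6): 6−17=-11≡15 → P
C(2): 2−17=-15≡11 → L
H(7): 7−17=-10≡16 → Q

PLQ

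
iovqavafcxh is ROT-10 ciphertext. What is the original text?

i(8): 8−10=-2≡24 → y
o(14): 14−10=4 → e
v(21): 21−10=11 → l
q(16): 16−10=6 → g
a(0): 0−10=-10≡16 → q
v(21): 21−10=11 → l
a(0): 0−10=-10≡16 → q
f(5): 5−10=-5≡21 → v
c(2): 2−10=-8≡18 → s
x(23): 23−10=13 → n
h(7): 7−10=-3≡23 → x

yelgqlqvsnx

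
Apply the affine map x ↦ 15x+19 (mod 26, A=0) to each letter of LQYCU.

CZPXH

L(11): 15·11+19=184≡2 → C
Q(16): 15·16+19=259≡25 → Z
Y(24): 15·24+19=379≡15 → P
C(2): 15·2+19=49≡23 → X
U(20): 15·20+19=319≡7 → H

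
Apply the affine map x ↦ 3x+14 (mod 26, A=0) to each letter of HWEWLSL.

H(7): 3·7+14=35≡9 → J
W(22): 3·22+14=80≡2 → C
E(4): 3·4+14=26≡0 → A
W(22): 3·22+14=80≡2 → C
L(11): 3·11+14=47≡21 → V
S(18): 3·18+14=68≡16 → Q
L(11): 3·11+14=47≡21 → V

JCACVQV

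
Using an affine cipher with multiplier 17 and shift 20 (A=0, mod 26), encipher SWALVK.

OEUZNI

S(18): 17·18+20=326≡14 → O
W(22): 17·22+20=394≡4 → E
A(0): 17·0+20=20 → U
L(11): 17·11+20=207≡25 → Z
V(21): 17·21+20=377≡13 → N
K(10): 17·10+20=190≡8 → I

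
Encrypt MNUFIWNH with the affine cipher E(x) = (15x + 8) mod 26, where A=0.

GVWFYAVJ

M(12): 15·12+8=188≡6 → G
N(13): 15·13+8=203≡21 → V
U(20): 15·20+8=308≡22 → W
F(5): 15·5+8=83≡5 → F
I(8): 15·8+8=128≡24 → Y
W(22): 15·22+8=338≡0 → A
N(13): 15·13+8=203≡21 → V
H(7): 15·7+8=113≡9 → J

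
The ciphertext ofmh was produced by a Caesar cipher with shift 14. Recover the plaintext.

o(14): 14−14=0 → a
f(5): 5−14=-9≡17 → r
m(12): 12−14=-2≡24 → y
h(7): 7−14=-7≡19 → t

aryt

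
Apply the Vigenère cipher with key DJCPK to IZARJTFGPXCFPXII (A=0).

Repeat the key across the message: DJCPKDJCPKDJCPKD
I(8)+D(3): 11 → L
Z(25)+J(9): 34≡8 → I
A(0)+C(2): 2 → C
R(17)+P(15): 32≡6 → G
J(9)+K(10): 19 → T
T(19)+D(3): 22 → W
F(5)+J(9): 14 → O
G(6)+C(2): 8 → I
P(15)+P(15): 30≡4 → E
X(23)+K(10): 33≡7 → H
C(2)+D(3): 5 → F
F(5)+J(9): 14 → O
P(15)+C(2): 17 → R
X(23)+P(15): 38≡12 → M
I(8)+K(10): 18 → S
I(8)+D(3): 11 → L

LICGTWOIEHFORMSL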